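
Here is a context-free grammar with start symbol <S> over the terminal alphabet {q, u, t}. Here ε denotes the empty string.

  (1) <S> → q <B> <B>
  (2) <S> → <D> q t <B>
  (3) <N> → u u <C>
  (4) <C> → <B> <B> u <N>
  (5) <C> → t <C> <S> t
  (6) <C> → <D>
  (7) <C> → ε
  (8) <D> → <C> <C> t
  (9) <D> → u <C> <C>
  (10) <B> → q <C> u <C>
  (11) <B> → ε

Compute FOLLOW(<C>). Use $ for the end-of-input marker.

FIRST(<N>) = {u}
FIRST(<B>) = {ε, q}
FIRST(<S>) = {q, t, u}  (via <D> q t <B>)
FIRST(<C>) = {ε, q, t, u}  (via <B> <B> u <N>, <D>)
FIRST(<D>) = {q, t, u}  (via <C> <C> t)
FOLLOW(<S>) includes $ since <S> is the start symbol.
FOLLOW(<S>): in <C>→t <C> <S> t, <S> is followed by t with FIRST {t}. Thus FOLLOW(<S>) = {$, t}.
FOLLOW(<B>): in <S>→q <B> <B> (occurrence 1), <B> is followed by <B> with FIRST {ε, q}; in <S>→q <B> <B> (occurrence 1), the suffix after <B> is nullable, so FOLLOW(<B>) ⊇ FOLLOW(<S>) = {$, t}; in <S>→q <B> <B> (occurrence 2), the suffix after <B> is empty, so FOLLOW(<B>) ⊇ FOLLOW(<S>) = {$, t}; in <S>→<D> q t <B>, the suffix after <B> is empty, so FOLLOW(<B>) ⊇ FOLLOW(<S>) = {$, t}; in <C>→<B> <B> u <N> (occurrence 1), <B> is followed by <B> u <N> with FIRST {q, u}; in <C>→<B> <B> u <N> (occurrence 2), <B> is followed by u <N> with FIRST {u}. Thus FOLLOW(<B>) = {$, q, t, u}.
FOLLOW(<N>): in <C>→<B> <B> u <N>, the suffix after <N> is empty, so FOLLOW(<N>) ⊇ FOLLOW(<C>) = {$, q, t, u}. Thus FOLLOW(<N>) = {$, q, t, u}.
FOLLOW(<C>): in <N>→u u <C>, the suffix after <C> is empty, so FOLLOW(<C>) ⊇ FOLLOW(<N>) = {$, q, t, u}; in <C>→t <C> <S> t, <C> is followed by <S> t with FIRST {q, t, u}; in <D>→<C> <C> t (occurrence 1), <C> is followed by <C> t with FIRST {q, t, u}; in <D>→<C> <C> t (occurrence 2), <C> is followed by t with FIRST {t}; in <D>→u <C> <C> (occurrence 1), <C> is followed by <C> with FIRST {ε, q, t, u}; in <D>→u <C> <C> (occurrence 1), the suffix after <C> is nullable, so FOLLOW(<C>) ⊇ FOLLOW(<D>) = {$, q, t, u}; in <D>→u <C> <C> (occurrence 2), the suffix after <C> is empty, so FOLLOW(<C>) ⊇ FOLLOW(<D>) = {$, q, t, u}; in <B>→q <C> u <C> (occurrence 1), <C> is followed by u <C> with FIRST {u}; in <B>→q <C> u <C> (occurrence 2), the suffix after <C> is empty, so FOLLOW(<C>) ⊇ FOLLOW(<B>) = {$, q, t, u}. Thus FOLLOW(<C>) = {$, q, t, u}.
FOLLOW(<D>): in <S>→<D> q t <B>, <D> is followed by q t <B> with FIRST {q}; in <C>→<D>, the suffix after <D> is empty, so FOLLOW(<D>) ⊇ FOLLOW(<C>) = {$, q, t, u}. Thus FOLLOW(<D>) = {$, q, t, u}.

{$, q, t, u}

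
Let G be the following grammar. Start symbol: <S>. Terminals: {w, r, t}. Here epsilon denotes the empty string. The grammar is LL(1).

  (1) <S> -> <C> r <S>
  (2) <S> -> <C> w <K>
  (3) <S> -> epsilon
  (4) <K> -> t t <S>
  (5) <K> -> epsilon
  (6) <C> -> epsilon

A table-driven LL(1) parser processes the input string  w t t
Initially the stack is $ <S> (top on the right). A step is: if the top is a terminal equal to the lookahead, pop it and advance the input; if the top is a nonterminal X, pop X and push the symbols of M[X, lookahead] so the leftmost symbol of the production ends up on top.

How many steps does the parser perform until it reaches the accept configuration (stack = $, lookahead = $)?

     Stack        Input    Action
  1  $ <S>        w t t $  expand <S> -> <C> w <K>
  2  $ <K> w <C>  w t t $  expand <C> -> epsilon
  3  $ <K> w      w t t $  match w
  4  $ <K>        t t $    expand <K> -> t t <S>
  5  $ <S> t t    t t $    match t
  6  $ <S> t      t $      match t
  7  $ <S>        $        expand <S> -> epsilon
Accept reached after 7 steps.

7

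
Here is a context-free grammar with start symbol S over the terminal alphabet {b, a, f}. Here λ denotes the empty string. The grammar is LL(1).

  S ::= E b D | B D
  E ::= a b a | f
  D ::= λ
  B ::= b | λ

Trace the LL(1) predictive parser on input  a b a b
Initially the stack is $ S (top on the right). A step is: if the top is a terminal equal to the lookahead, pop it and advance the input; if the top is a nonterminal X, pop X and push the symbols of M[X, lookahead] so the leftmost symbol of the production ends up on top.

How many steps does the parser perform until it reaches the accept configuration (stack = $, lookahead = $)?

step 1: stack=$ S  input=a b a b $  — expand S ::= E b D
step 2: stack=$ D b E  input=a b a b $  — expand E ::= a b a
step 3: stack=$ D b a b a  input=a b a b $  — match a
step 4: stack=$ D b a b  input=b a b $  — match b
step 5: stack=$ D b a  input=a b $  — match a
step 6: stack=$ D b  input=b $  — match b
step 7: stack=$ D  input=$  — expand D ::= λ
Accept reached after 7 steps.

7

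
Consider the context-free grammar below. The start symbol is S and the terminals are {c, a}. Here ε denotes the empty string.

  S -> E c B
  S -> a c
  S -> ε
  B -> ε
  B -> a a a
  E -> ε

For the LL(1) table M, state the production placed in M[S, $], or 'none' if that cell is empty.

S -> ε

FIRST(B): from B->ε we get {ε}; from B->a a a we get {a}. So FIRST(B) = {ε, a}.
FIRST(E): from E->ε we get {ε}. So FIRST(E) = {ε}.
FIRST(S): from S->E c B we get {c}; from S->a c we get {a}; from S->ε we get {ε}. So FIRST(S) = {ε, a, c}.
FOLLOW(S) includes $ since S is the start symbol.
FOLLOW(S): S appears on no right-hand side. Thus FOLLOW(S) = {$}.
For S -> E c B: FIRST(E c B) = {c}, so it goes in M[S, t] for t ∈ {c}.
For S -> a c: FIRST(a c) = {a}, so it goes in M[S, t] for t ∈ {a}.
For S -> ε: FIRST(ε) = {ε}, so it goes in M[S, t] for t ∈ {}; since ε ∈ FIRST, also for every t ∈ FOLLOW(S) = {$}.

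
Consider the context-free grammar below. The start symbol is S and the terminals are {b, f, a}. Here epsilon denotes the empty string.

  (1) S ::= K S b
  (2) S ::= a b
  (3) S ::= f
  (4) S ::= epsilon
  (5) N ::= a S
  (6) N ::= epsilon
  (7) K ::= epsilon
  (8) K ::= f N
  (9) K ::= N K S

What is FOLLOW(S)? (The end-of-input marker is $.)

{$, a, b, f}

FIRST(N): from N::=a S we get {a}; from N::=epsilon we get {epsilon}. So FIRST(N) = {epsilon, a}.
FIRST(S): from S::=K S b we get {a, b, f}; from S::=a b we get {a}; from S::=f we get {f}; from S::=epsilon we get {epsilon}. So FIRST(S) = {epsilon, a, b, f}.
FIRST(K): from K::=epsilon we get {epsilon}; from K::=f N we get {f}; from K::=N K S we get {epsilon, a, b, f}. So FIRST(K) = {epsilon, a, b, f}.
FOLLOW(S) includes $ since S is the start symbol.
FOLLOW(K): in S::=K S b, K is followed by S b with FIRST {a, b, f}; in K::=N K S, K is followed by S with FIRST {epsilon, a, b, f}; in K::=N K S, the suffix after K is nullable (adds nothing new). Thus FOLLOW(K) = {a, b, f}.
FOLLOW(N): in K::=f N, the suffix after N is empty, so FOLLOW(N) ⊇ FOLLOW(K) = {a, b, f}; in K::=N K S, N is followed by K S with FIRST {epsilon, a, b, f}; in K::=N K S, the suffix after N is nullable, so FOLLOW(N) ⊇ FOLLOW(K) = {a, b, f}. Thus FOLLOW(N) = {a, b, f}.
FOLLOW(S): in S::=K S b, S is followed by b with FIRST {b}; in N::=a S, the suffix after S is empty, so FOLLOW(S) ⊇ FOLLOW(N) = {a, b, f}; in K::=N K S, the suffix after S is empty, so FOLLOW(S) ⊇ FOLLOW(K) = {a, b, f}. Thus FOLLOW(S) = {$, a, b, f}.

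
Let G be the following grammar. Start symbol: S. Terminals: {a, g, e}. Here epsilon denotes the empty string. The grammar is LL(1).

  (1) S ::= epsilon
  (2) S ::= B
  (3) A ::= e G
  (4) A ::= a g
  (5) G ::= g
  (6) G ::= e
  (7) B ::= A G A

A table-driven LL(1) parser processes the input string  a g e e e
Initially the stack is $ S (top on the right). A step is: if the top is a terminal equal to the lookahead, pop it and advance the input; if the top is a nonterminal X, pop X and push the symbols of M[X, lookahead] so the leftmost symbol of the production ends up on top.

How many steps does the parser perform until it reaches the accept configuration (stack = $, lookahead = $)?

11

step 1: stack=$ S  input=a g e e e $  — expand S ::= B
step 2: stack=$ B  input=a g e e e $  — expand B ::= A G A
step 3: stack=$ A G A  input=a g e e e $  — expand A ::= a g
step 4: stack=$ A G g a  input=a g e e e $  — match a
step 5: stack=$ A G g  input=g e e e $  — match g
step 6: stack=$ A G  input=e e e $  — expand G ::= e
step 7: stack=$ A e  input=e e e $  — match e
step 8: stack=$ A  input=e e $  — expand A ::= e G
step 9: stack=$ G e  input=e e $  — match e
step 10: stack=$ G  input=e $  — expand G ::= e
step 11: stack=$ e  input=e $  — match e
Accept reached after 11 steps.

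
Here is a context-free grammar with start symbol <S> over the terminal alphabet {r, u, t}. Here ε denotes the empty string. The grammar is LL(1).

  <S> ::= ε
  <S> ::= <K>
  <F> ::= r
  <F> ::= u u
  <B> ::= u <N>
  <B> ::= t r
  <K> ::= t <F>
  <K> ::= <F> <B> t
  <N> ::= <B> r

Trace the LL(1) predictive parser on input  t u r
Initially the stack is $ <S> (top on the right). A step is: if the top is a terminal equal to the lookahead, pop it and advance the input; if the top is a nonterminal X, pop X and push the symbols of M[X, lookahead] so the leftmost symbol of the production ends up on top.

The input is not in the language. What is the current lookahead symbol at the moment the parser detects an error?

r

step 1: stack=$ <S>  input=t u r $  — expand <S> ::= <K>
step 2: stack=$ <K>  input=t u r $  — expand <K> ::= t <F>
step 3: stack=$ <F> t  input=t u r $  — match t
step 4: stack=$ <F>  input=u r $  — expand <F> ::= u u
step 5: stack=$ u u  input=u r $  — match u
step 6: stack=$ u  input=r $  — error: top is terminal u but lookahead is r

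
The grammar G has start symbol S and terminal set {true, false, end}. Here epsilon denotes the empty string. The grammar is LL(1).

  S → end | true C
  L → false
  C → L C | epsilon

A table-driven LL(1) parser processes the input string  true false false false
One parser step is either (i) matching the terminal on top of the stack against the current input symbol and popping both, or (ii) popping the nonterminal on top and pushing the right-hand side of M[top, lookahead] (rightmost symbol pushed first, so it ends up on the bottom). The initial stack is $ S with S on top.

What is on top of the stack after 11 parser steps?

      Stack      Input                     Action
   1  $ S        true false false false $  expand S → true C
   2  $ C true   true false false false $  match true
   3  $ C        false false false $       expand C → L C
   4  $ C L      false false false $       expand L → false
   5  $ C false  false false false $       match false
   6  $ C        false false $             expand C → L C
   7  $ C L      false false $             expand L → false
   8  $ C false  false false $             match false
   9  $ C        false $                   expand C → L C
  10  $ C L      false $                   expand L → false
  11  $ C false  false $                   match false
Stack after step 11: $ C (top = C).

C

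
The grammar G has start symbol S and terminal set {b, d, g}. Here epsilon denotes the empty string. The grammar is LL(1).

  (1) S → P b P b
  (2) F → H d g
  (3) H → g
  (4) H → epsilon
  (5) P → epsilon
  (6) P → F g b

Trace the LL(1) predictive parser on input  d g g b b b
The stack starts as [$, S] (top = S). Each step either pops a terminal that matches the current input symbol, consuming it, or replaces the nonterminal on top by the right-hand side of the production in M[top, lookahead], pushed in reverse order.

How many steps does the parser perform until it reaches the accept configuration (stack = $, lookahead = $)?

11

      Stack              Input          Action
   1  $ S                d g g b b b $  expand S → P b P b
   2  $ b P b P          d g g b b b $  expand P → F g b
   3  $ b P b b g F      d g g b b b $  expand F → H d g
   4  $ b P b b g g d H  d g g b b b $  expand H → epsilon
   5  $ b P b b g g d    d g g b b b $  match d
   6  $ b P b b g g      g g b b b $    match g
   7  $ b P b b g        g b b b $      match g
   8  $ b P b b          b b b $        match b
   9  $ b P b            b b $          match b
  10  $ b P              b $            expand P → epsilon
  11  $ b                b $            match b
Accept reached after 11 steps.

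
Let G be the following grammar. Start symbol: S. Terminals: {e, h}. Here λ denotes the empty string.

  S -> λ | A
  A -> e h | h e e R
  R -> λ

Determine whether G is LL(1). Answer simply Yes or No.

FIRST(S) = {λ, e, h}
FIRST(A) = {e, h}
FIRST(R) = {λ}
FOLLOW(S) = {$}
FOLLOW(A) = {$}
FOLLOW(R) = {$}
Each cell of M receives at most one production.

Yes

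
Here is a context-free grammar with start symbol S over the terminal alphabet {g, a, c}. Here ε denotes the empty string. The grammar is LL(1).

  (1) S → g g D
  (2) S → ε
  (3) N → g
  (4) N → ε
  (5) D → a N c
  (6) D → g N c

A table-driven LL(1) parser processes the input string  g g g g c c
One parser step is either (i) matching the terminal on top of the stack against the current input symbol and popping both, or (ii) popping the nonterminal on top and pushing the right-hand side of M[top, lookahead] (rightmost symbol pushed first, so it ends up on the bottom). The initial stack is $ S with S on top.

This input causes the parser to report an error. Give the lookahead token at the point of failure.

     Stack    Input          Action
  1  $ S      g g g g c c $  expand S → g g D
  2  $ D g g  g g g g c c $  match g
  3  $ D g    g g g c c $    match g
  4  $ D      g g c c $      expand D → g N c
  5  $ c N g  g g c c $      match g
  6  $ c N    g c c $        expand N → g
  7  $ c g    g c c $        match g
  8  $ c      c c $          match c
  9  $        c $            error: stack empty but input remains

c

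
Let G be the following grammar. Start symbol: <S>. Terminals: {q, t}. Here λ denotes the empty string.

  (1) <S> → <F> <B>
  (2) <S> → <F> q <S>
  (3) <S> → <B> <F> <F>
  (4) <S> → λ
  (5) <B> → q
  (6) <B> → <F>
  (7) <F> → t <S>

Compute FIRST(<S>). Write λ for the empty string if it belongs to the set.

{λ, q, t}

FIRST(<F>): from <F>→t <S> we get {t}. So FIRST(<F>) = {t}.
FIRST(<B>): from <B>→q we get {q}; from <B>→<F> we get {t}. So FIRST(<B>) = {q, t}.
FIRST(<S>): from <S>→<F> <B> we get {t}; from <S>→<F> q <S> we get {t}; from <S>→<B> <F> <F> we get {q, t}; from <S>→λ we get {λ}. So FIRST(<S>) = {λ, q, t}.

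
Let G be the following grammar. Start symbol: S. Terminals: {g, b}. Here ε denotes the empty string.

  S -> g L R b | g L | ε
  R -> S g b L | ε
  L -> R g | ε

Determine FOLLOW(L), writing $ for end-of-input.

FIRST(S): from S->g L R b we get {g}; from S->g L we get {g}; from S->ε we get {ε}. So FIRST(S) = {ε, g}.
FIRST(R): from R->S g b L we get {g}; from R->ε we get {ε}. So FIRST(R) = {ε, g}.
FIRST(L): from L->R g we get {g}; from L->ε we get {ε}. So FIRST(L) = {ε, g}.
FOLLOW(S) includes $ since S is the start symbol.
FOLLOW(S): in R->S g b L, S is followed by g b L with FIRST {g}. Thus FOLLOW(S) = {$, g}.
FOLLOW(R): in S->g L R b, R is followed by b with FIRST {b}; in L->R g, R is followed by g with FIRST {g}. Thus FOLLOW(R) = {b, g}.
FOLLOW(L): in S->g L R b, L is followed by R b with FIRST {b, g}; in S->g L, the suffix after L is empty, so FOLLOW(L) ⊇ FOLLOW(S) = {$, g}; in R->S g b L, the suffix after L is empty, so FOLLOW(L) ⊇ FOLLOW(R) = {b, g}. Thus FOLLOW(L) = {$, b, g}.

{$, b, g}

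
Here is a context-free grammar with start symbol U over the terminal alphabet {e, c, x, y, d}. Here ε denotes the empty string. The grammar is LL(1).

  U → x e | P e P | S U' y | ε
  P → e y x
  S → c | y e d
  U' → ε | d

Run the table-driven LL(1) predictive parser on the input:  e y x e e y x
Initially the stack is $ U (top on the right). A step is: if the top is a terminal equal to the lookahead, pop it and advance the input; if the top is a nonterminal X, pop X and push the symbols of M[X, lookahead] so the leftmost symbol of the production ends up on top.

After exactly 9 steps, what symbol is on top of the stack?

x

     Stack        Input            Action
  1  $ U          e y x e e y x $  expand U → P e P
  2  $ P e P      e y x e e y x $  expand P → e y x
  3  $ P e x y e  e y x e e y x $  match e
  4  $ P e x y    y x e e y x $    match y
  5  $ P e x      x e e y x $      match x
  6  $ P e        e e y x $        match e
  7  $ P          e y x $          expand P → e y x
  8  $ x y e      e y x $          match e
  9  $ x y        y x $            match y
Stack after step 9: $ x (top = x).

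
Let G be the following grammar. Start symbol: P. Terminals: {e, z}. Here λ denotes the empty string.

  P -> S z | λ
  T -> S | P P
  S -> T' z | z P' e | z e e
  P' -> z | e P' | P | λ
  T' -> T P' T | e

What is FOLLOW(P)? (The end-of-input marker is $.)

{$, e, z}

FIRST(P) = {λ, e, z}  (via S z)
FIRST(P') = {λ, e, z}  (via P)
FIRST(T) = {λ, e, z}  (via S, P P)
FIRST(T') = {λ, e, z}  (via T P' T)
FIRST(S) = {e, z}  (via T' z)
FOLLOW(P) includes $ since P is the start symbol.
FOLLOW(T'): in S->T' z, T' is followed by z with FIRST {z}. Thus FOLLOW(T') = {z}.
FOLLOW(T): in T'->T P' T (occurrence 1), T is followed by P' T with FIRST {λ, e, z}; in T'->T P' T (occurrence 1), the suffix after T is nullable, so FOLLOW(T) ⊇ FOLLOW(T') = {z}; in T'->T P' T (occurrence 2), the suffix after T is empty, so FOLLOW(T) ⊇ FOLLOW(T') = {z}. Thus FOLLOW(T) = {e, z}.
FOLLOW(S): in P->S z, S is followed by z with FIRST {z}; in T->S, the suffix after S is empty, so FOLLOW(S) ⊇ FOLLOW(T) = {e, z}. Thus FOLLOW(S) = {e, z}.
FOLLOW(P'): in S->z P' e, P' is followed by e with FIRST {e}; in P'->e P', the suffix after P' is empty (adds nothing new); in T'->T P' T, P' is followed by T with FIRST {λ, e, z}; in T'->T P' T, the suffix after P' is nullable, so FOLLOW(P') ⊇ FOLLOW(T') = {z}. Thus FOLLOW(P') = {e, z}.
FOLLOW(P): in T->P P (occurrence 1), P is followed by P with FIRST {λ, e, z}; in T->P P (occurrence 1), the suffix after P is nullable, so FOLLOW(P) ⊇ FOLLOW(T) = {e, z}; in T->P P (occurrence 2), the suffix after P is empty, so FOLLOW(P) ⊇ FOLLOW(T) = {e, z}; in P'->P, the suffix after P is empty, so FOLLOW(P) ⊇ FOLLOW(P') = {e, z}. Thus FOLLOW(P) = {$, e, z}.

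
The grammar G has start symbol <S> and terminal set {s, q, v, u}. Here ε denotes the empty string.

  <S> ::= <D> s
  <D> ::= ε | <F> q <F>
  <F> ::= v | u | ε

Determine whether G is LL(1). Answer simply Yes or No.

Yes

FIRST(<S>) = {q, s, u, v}
FIRST(<D>) = {ε, q, u, v}
FIRST(<F>) = {ε, u, v}
FOLLOW(<S>) = {$}
FOLLOW(<D>) = {s}
FOLLOW(<F>) = {q, s}
Each cell of M receives at most one production.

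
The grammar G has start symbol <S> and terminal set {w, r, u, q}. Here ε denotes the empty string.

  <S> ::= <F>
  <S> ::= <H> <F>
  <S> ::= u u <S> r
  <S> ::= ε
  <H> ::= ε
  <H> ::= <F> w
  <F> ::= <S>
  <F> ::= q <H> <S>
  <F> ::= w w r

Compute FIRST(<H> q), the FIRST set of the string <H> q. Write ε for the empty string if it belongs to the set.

{q, u, w}

FIRST(<S>) = {ε, q, u, w}  (via <F>, <H> <F>)
FIRST(<F>) = {ε, q, u, w}  (via <S>)
FIRST(<H>) = {ε, q, u, w}  (via <F> w)
FIRST(<H> q): take FIRST of each symbol in turn, carrying on past any symbol whose FIRST contains ε; result {q, u, w}.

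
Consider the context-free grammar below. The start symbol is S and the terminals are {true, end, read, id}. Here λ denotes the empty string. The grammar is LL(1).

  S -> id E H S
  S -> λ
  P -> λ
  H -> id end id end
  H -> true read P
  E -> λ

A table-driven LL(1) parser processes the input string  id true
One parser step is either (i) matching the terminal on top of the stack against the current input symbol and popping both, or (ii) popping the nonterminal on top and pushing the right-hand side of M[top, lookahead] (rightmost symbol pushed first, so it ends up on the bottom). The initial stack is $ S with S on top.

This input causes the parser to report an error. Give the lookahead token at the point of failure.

     Stack            Input      Action
  1  $ S              id true $  expand S -> id E H S
  2  $ S H E id       id true $  match id
  3  $ S H E          true $     expand E -> λ
  4  $ S H            true $     expand H -> true read P
  5  $ S P read true  true $     match true
  6  $ S P read       $          error: top is terminal read but lookahead is $

$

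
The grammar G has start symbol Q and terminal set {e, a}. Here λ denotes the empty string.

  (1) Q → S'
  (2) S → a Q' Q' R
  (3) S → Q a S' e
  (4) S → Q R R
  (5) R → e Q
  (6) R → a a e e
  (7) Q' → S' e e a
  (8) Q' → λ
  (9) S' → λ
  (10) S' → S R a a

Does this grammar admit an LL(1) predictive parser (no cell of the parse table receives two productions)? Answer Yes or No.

No

FIRST(Q) = {λ, a, e}
FIRST(S) = {a, e}
FIRST(R) = {a, e}
FIRST(Q') = {λ, a, e}
FIRST(S') = {λ, a, e}
FOLLOW(Q) = {$, a, e}
FOLLOW(S) = {a, e}
FOLLOW(R) = {a, e}
FOLLOW(Q') = {a, e}
FOLLOW(S') = {$, a, e}
Cell M[Q', a] receives both Q' → S' e e a and Q' → λ — the grammar is not LL(1).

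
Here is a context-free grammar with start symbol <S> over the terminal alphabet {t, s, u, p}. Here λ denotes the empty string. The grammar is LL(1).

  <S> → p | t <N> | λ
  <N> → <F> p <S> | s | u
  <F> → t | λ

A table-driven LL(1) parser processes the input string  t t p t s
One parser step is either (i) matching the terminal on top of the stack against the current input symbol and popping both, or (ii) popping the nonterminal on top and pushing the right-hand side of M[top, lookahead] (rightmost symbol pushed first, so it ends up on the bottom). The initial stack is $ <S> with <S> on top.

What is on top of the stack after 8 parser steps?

<N>

step 1: stack=$ <S>  input=t t p t s $  — expand <S> → t <N>
step 2: stack=$ <N> t  input=t t p t s $  — match t
step 3: stack=$ <N>  input=t p t s $  — expand <N> → <F> p <S>
step 4: stack=$ <S> p <F>  input=t p t s $  — expand <F> → t
step 5: stack=$ <S> p t  input=t p t s $  — match t
step 6: stack=$ <S> p  input=p t s $  — match p
step 7: stack=$ <S>  input=t s $  — expand <S> → t <N>
step 8: stack=$ <N> t  input=t s $  — match t
Stack after step 8: $ <N> (top = <N>).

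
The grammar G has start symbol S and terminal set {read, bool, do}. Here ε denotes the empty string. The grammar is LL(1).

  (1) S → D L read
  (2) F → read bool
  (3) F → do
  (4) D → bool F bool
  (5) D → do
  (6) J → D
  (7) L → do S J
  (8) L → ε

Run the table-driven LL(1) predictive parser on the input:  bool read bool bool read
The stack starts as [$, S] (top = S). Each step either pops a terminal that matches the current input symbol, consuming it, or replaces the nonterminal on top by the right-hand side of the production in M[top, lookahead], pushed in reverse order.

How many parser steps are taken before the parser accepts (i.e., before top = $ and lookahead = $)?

     Stack                    Input                       Action
  1  $ S                      bool read bool bool read $  expand S → D L read
  2  $ read L D               bool read bool bool read $  expand D → bool F bool
  3  $ read L bool F bool     bool read bool bool read $  match bool
  4  $ read L bool F          read bool bool read $       expand F → read bool
  5  $ read L bool bool read  read bool bool read $       match read
  6  $ read L bool bool       bool bool read $            match bool
  7  $ read L bool            bool read $                 match bool
  8  $ read L                 read $                      expand L → ε
  9  $ read                   read $                      match read
Accept reached after 9 steps.

9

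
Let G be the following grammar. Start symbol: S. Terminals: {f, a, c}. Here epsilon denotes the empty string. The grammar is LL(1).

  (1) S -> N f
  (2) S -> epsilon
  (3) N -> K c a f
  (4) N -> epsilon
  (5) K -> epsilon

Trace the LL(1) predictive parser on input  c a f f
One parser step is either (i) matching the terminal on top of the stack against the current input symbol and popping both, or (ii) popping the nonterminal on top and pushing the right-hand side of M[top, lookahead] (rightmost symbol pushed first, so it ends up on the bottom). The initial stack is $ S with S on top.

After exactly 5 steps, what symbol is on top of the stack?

step 1: stack=$ S  input=c a f f $  — expand S -> N f
step 2: stack=$ f N  input=c a f f $  — expand N -> K c a f
step 3: stack=$ f f a c K  input=c a f f $  — expand K -> epsilon
step 4: stack=$ f f a c  input=c a f f $  — match c
step 5: stack=$ f f a  input=a f f $  — match a
Stack after step 5: $ f f (top = f).

f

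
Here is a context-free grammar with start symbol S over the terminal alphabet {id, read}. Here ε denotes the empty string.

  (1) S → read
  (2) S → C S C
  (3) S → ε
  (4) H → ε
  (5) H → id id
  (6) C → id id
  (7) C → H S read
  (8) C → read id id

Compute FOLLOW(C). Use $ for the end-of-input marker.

{$, id, read}

FIRST(H): from H→ε we get {ε}; from H→id id we get {id}. So FIRST(H) = {ε, id}.
FIRST(S): from S→read we get {read}; from S→C S C we get {id, read}; from S→ε we get {ε}. So FIRST(S) = {ε, id, read}.
FIRST(C): from C→id id we get {id}; from C→H S read we get {id, read}; from C→read id id we get {read}. So FIRST(C) = {id, read}.
FOLLOW(S) includes $ since S is the start symbol.
FOLLOW(S): in S→C S C, S is followed by C with FIRST {id, read}; in C→H S read, S is followed by read with FIRST {read}. Thus FOLLOW(S) = {$, id, read}.
FOLLOW(H): in C→H S read, H is followed by S read with FIRST {id, read}. Thus FOLLOW(H) = {id, read}.
FOLLOW(C): in S→C S C (occurrence 1), C is followed by S C with FIRST {id, read}; in S→C S C (occurrence 2), the suffix after C is empty, so FOLLOW(C) ⊇ FOLLOW(S) = {$, id, read}. Thus FOLLOW(C) = {$, id, read}.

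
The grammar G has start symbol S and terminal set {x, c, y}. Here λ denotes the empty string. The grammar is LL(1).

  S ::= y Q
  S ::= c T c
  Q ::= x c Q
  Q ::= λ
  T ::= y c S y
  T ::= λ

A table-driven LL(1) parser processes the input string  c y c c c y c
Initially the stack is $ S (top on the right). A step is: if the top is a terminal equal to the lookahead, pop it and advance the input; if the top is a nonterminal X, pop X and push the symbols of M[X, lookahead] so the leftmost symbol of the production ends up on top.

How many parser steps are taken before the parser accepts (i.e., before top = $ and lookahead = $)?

step 1: stack=$ S  input=c y c c c y c $  — expand S ::= c T c
step 2: stack=$ c T c  input=c y c c c y c $  — match c
step 3: stack=$ c T  input=y c c c y c $  — expand T ::= y c S y
step 4: stack=$ c y S c y  input=y c c c y c $  — match y
step 5: stack=$ c y S c  input=c c c y c $  — match c
step 6: stack=$ c y S  input=c c y c $  — expand S ::= c T c
step 7: stack=$ c y c T c  input=c c y c $  — match c
step 8: stack=$ c y c T  input=c y c $  — expand T ::= λ
step 9: stack=$ c y c  input=c y c $  — match c
step 10: stack=$ c y  input=y c $  — match y
step 11: stack=$ c  input=c $  — match c
Accept reached after 11 steps.

11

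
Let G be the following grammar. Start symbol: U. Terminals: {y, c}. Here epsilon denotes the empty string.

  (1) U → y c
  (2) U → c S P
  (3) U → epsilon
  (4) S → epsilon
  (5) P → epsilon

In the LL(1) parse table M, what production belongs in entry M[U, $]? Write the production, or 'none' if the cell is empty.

FIRST(U): from U→y c we get {y}; from U→c S P we get {c}; from U→epsilon we get {epsilon}. So FIRST(U) = {epsilon, c, y}.
FIRST(S): from S→epsilon we get {epsilon}. So FIRST(S) = {epsilon}.
FIRST(P): from P→epsilon we get {epsilon}. So FIRST(P) = {epsilon}.
FOLLOW(U) includes $ since U is the start symbol.
FOLLOW(U): U appears on no right-hand side. Thus FOLLOW(U) = {$}.
For U → y c: FIRST(y c) = {y}, so it goes in M[U, t] for t ∈ {y}.
For U → c S P: FIRST(c S P) = {c}, so it goes in M[U, t] for t ∈ {c}.
For U → epsilon: FIRST(epsilon) = {epsilon}, so it goes in M[U, t] for t ∈ {}; since epsilon ∈ FIRST, also for every t ∈ FOLLOW(U) = {$}.

U → epsilon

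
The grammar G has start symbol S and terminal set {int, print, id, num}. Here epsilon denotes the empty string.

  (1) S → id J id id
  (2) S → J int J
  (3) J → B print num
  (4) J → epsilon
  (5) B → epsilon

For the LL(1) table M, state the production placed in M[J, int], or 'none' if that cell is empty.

FIRST(B) = {epsilon}
FIRST(J) = {epsilon, print}  (via B print num)
FIRST(S) = {id, int, print}  (via J int J)
FOLLOW(S) includes $ since S is the start symbol.
FOLLOW(S): S appears on no right-hand side. Thus FOLLOW(S) = {$}.
FOLLOW(J): in S→id J id id, J is followed by id id with FIRST {id}; in S→J int J (occurrence 1), J is followed by int J with FIRST {int}; in S→J int J (occurrence 2), the suffix after J is empty, so FOLLOW(J) ⊇ FOLLOW(S) = {$}. Thus FOLLOW(J) = {$, id, int}.
For J → B print num: FIRST(B print num) = {print}, so it goes in M[J, t] for t ∈ {print}.
For J → epsilon: FIRST(epsilon) = {epsilon}, so it goes in M[J, t] for t ∈ {}; since epsilon ∈ FIRST, also for every t ∈ FOLLOW(J) = {$, id, int}.

J → epsilon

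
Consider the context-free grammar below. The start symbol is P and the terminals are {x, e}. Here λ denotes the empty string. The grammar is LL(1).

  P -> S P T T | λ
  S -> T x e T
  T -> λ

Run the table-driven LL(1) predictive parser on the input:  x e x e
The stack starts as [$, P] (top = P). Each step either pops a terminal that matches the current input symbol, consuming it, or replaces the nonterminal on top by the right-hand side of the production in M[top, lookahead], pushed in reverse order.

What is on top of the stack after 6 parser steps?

step 1: stack=$ P  input=x e x e $  — expand P -> S P T T
step 2: stack=$ T T P S  input=x e x e $  — expand S -> T x e T
step 3: stack=$ T T P T e x T  input=x e x e $  — expand T -> λ
step 4: stack=$ T T P T e x  input=x e x e $  — match x
step 5: stack=$ T T P T e  input=e x e $  — match e
step 6: stack=$ T T P T  input=x e $  — expand T -> λ
Stack after step 6: $ T T P (top = P).

P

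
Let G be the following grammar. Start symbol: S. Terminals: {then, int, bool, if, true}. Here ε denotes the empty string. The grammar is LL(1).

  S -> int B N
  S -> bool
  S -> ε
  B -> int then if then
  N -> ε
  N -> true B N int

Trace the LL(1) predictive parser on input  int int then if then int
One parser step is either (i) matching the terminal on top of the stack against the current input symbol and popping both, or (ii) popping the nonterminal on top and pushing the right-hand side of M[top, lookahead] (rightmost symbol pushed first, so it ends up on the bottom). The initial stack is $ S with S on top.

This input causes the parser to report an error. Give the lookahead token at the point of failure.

     Stack                 Input                       Action
  1  $ S                   int int then if then int $  expand S -> int B N
  2  $ N B int             int int then if then int $  match int
  3  $ N B                 int then if then int $      expand B -> int then if then
  4  $ N then if then int  int then if then int $      match int
  5  $ N then if then      then if then int $          match then
  6  $ N then if           if then int $               match if
  7  $ N then              then int $                  match then
  8  $ N                   int $                       expand N -> ε
  9  $                     int $                       error: stack empty but input remains

int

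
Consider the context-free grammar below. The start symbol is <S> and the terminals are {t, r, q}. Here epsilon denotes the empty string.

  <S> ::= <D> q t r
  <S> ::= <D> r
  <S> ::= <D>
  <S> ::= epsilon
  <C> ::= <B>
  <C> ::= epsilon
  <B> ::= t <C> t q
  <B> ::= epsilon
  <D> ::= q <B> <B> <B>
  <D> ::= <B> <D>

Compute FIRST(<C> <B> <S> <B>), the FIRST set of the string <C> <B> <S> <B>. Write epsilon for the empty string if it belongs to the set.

{epsilon, q, t}

FIRST(<B>) = {epsilon, t}
FIRST(<C>) = {epsilon, t}  (via <B>)
FIRST(<D>) = {q, t}  (via <B> <D>)
FIRST(<S>) = {epsilon, q, t}  (via <D> q t r, <D> r, <D>)
FIRST(<C> <B> <S> <B>): take FIRST of each symbol in turn, carrying on past any symbol whose FIRST contains epsilon; result {epsilon, q, t}.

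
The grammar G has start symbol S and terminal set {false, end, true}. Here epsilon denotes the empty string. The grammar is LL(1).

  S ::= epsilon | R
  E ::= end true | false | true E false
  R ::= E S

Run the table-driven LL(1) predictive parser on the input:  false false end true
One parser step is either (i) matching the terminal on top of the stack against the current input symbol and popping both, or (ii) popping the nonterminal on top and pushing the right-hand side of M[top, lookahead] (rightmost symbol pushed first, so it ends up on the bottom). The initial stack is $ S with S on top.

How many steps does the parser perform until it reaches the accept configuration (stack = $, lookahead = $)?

step 1: stack=$ S  input=false false end true $  — expand S ::= R
step 2: stack=$ R  input=false false end true $  — expand R ::= E S
step 3: stack=$ S E  input=false false end true $  — expand E ::= false
step 4: stack=$ S false  input=false false end true $  — match false
step 5: stack=$ S  input=false end true $  — expand S ::= R
step 6: stack=$ R  input=false end true $  — expand R ::= E S
step 7: stack=$ S E  input=false end true $  — expand E ::= false
step 8: stack=$ S false  input=false end true $  — match false
step 9: stack=$ S  input=end true $  — expand S ::= R
step 10: stack=$ R  input=end true $  — expand R ::= E S
step 11: stack=$ S E  input=end true $  — expand E ::= end true
step 12: stack=$ S true end  input=end true $  — match end
step 13: stack=$ S true  input=true $  — match true
step 14: stack=$ S  input=$  — expand S ::= epsilon
Accept reached after 14 steps.

14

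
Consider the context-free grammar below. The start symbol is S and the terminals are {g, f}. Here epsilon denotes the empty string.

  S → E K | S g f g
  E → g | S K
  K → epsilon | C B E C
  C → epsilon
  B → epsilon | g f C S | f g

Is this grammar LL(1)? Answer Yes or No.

FIRST(S) = {g}
FIRST(E) = {g}
FIRST(K) = {epsilon, f, g}
FIRST(C) = {epsilon}
FIRST(B) = {epsilon, f, g}
FOLLOW(S) = {$, f, g}
FOLLOW(E) = {$, f, g}
FOLLOW(K) = {$, f, g}
FOLLOW(C) = {$, f, g}
FOLLOW(B) = {g}
Cell M[B, g] receives both B → epsilon and B → g f C S — the grammar is not LL(1).

No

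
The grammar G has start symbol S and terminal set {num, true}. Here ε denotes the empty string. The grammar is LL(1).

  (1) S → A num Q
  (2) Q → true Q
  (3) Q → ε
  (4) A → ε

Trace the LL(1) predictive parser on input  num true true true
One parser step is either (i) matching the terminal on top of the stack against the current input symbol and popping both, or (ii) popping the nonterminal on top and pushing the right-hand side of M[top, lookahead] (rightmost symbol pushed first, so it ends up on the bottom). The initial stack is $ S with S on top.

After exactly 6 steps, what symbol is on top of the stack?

true

     Stack      Input                 Action
  1  $ S        num true true true $  expand S → A num Q
  2  $ Q num A  num true true true $  expand A → ε
  3  $ Q num    num true true true $  match num
  4  $ Q        true true true $      expand Q → true Q
  5  $ Q true   true true true $      match true
  6  $ Q        true true $           expand Q → true Q
Stack after step 6: $ Q true (top = true).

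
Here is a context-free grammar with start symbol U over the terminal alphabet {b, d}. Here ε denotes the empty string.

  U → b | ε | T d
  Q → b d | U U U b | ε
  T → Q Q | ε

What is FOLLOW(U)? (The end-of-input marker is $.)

FIRST(U): from U→b we get {b}; from U→ε we get {ε}; from U→T d we get {b, d}. So FIRST(U) = {ε, b, d}.
FIRST(Q): from Q→b d we get {b}; from Q→U U U b we get {b, d}; from Q→ε we get {ε}. So FIRST(Q) = {ε, b, d}.
FIRST(T): from T→Q Q we get {ε, b, d}; from T→ε we get {ε}. So FIRST(T) = {ε, b, d}.
FOLLOW(U) includes $ since U is the start symbol.
FOLLOW(U): in Q→U U U b (occurrence 1), U is followed by U U b with FIRST {b, d}; in Q→U U U b (occurrence 2), U is followed by U b with FIRST {b, d}; in Q→U U U b (occurrence 3), U is followed by b with FIRST {b}. Thus FOLLOW(U) = {$, b, d}.
FOLLOW(T): in U→T d, T is followed by d with FIRST {d}. Thus FOLLOW(T) = {d}.
FOLLOW(Q): in T→Q Q (occurrence 1), Q is followed by Q with FIRST {ε, b, d}; in T→Q Q (occurrence 1), the suffix after Q is nullable, so FOLLOW(Q) ⊇ FOLLOW(T) = {d}; in T→Q Q (occurrence 2), the suffix after Q is empty, so FOLLOW(Q) ⊇ FOLLOW(T) = {d}. Thus FOLLOW(Q) = {b, d}.

{$, b, d}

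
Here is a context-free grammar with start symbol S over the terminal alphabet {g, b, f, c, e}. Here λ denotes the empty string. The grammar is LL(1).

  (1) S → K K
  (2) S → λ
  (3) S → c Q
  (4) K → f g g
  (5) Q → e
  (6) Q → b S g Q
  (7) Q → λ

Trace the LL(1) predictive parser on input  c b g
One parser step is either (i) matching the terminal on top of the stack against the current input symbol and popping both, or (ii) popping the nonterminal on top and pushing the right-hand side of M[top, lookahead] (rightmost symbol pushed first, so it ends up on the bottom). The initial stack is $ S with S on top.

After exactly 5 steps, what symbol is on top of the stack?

step 1: stack=$ S  input=c b g $  — expand S → c Q
step 2: stack=$ Q c  input=c b g $  — match c
step 3: stack=$ Q  input=b g $  — expand Q → b S g Q
step 4: stack=$ Q g S b  input=b g $  — match b
step 5: stack=$ Q g S  input=g $  — expand S → λ
Stack after step 5: $ Q g (top = g).

g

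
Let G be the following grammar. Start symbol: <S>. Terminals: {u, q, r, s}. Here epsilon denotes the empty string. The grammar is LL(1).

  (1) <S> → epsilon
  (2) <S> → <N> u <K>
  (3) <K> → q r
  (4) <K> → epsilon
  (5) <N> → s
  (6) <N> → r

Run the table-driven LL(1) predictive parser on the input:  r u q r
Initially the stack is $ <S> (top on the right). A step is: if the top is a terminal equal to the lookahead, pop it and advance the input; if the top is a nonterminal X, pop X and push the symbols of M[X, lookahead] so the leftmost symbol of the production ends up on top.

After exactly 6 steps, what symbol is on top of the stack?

r

     Stack        Input      Action
  1  $ <S>        r u q r $  expand <S> → <N> u <K>
  2  $ <K> u <N>  r u q r $  expand <N> → r
  3  $ <K> u r    r u q r $  match r
  4  $ <K> u      u q r $    match u
  5  $ <K>        q r $      expand <K> → q r
  6  $ r q        q r $      match q
Stack after step 6: $ r (top = r).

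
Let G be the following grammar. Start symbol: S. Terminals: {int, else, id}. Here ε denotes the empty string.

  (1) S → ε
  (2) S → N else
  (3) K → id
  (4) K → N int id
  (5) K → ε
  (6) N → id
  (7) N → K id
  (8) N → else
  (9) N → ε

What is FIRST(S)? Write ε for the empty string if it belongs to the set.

{ε, else, id, int}

FIRST(S): from S→ε we get {ε}; from S→N else we get {else, id, int}. So FIRST(S) = {ε, else, id, int}.
FIRST(K): from K→id we get {id}; from K→N int id we get {else, id, int}; from K→ε we get {ε}. So FIRST(K) = {ε, else, id, int}.
FIRST(N): from N→id we get {id}; from N→K id we get {else, id, int}; from N→else we get {else}; from N→ε we get {ε}. So FIRST(N) = {ε, else, id, int}.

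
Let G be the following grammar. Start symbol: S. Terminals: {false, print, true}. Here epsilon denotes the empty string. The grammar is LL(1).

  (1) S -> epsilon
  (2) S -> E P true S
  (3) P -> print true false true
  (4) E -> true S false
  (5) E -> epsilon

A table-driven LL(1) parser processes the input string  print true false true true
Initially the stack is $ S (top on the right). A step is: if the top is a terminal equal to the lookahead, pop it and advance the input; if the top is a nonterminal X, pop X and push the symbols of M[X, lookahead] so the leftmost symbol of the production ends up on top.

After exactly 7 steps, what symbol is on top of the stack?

step 1: stack=$ S  input=print true false true true $  — expand S -> E P true S
step 2: stack=$ S true P E  input=print true false true true $  — expand E -> epsilon
step 3: stack=$ S true P  input=print true false true true $  — expand P -> print true false true
step 4: stack=$ S true true false true print  input=print true false true true $  — match print
step 5: stack=$ S true true false true  input=true false true true $  — match true
step 6: stack=$ S true true false  input=false true true $  — match false
step 7: stack=$ S true true  input=true true $  — match true
Stack after step 7: $ S true (top = true).

true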